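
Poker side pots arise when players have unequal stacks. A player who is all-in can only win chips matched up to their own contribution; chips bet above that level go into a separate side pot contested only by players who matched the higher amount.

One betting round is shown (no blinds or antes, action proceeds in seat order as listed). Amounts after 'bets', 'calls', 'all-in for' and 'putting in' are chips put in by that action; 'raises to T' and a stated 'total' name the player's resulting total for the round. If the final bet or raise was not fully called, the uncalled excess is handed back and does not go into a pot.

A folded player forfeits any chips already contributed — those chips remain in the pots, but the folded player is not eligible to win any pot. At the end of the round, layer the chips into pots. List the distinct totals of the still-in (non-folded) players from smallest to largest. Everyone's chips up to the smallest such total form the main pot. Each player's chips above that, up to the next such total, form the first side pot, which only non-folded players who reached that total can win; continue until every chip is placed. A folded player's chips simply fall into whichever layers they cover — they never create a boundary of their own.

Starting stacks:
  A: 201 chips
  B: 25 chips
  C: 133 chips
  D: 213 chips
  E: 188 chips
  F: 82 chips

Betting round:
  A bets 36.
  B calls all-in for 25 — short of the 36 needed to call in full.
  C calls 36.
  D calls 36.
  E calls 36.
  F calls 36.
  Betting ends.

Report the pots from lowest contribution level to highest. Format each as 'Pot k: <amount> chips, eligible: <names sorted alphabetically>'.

Contributions: A=36, B=25, C=36, D=36, E=36, F=36
Pot levels (distinct totals of non-folded players): 25, 36
Layer 1-25: 25 each from A, B, C, D, E, F = 25*6 = 150 chips; eligible A, B, C, D, E, F
Layer 26-36: 11 each from A, C, D, E, F = 11*5 = 55 chips; eligible A, C, D, E, F

Pot 1: 150 chips, eligible: A, B, C, D, E, F
Pot 2: 55 chips, eligible: A, C, D, E, F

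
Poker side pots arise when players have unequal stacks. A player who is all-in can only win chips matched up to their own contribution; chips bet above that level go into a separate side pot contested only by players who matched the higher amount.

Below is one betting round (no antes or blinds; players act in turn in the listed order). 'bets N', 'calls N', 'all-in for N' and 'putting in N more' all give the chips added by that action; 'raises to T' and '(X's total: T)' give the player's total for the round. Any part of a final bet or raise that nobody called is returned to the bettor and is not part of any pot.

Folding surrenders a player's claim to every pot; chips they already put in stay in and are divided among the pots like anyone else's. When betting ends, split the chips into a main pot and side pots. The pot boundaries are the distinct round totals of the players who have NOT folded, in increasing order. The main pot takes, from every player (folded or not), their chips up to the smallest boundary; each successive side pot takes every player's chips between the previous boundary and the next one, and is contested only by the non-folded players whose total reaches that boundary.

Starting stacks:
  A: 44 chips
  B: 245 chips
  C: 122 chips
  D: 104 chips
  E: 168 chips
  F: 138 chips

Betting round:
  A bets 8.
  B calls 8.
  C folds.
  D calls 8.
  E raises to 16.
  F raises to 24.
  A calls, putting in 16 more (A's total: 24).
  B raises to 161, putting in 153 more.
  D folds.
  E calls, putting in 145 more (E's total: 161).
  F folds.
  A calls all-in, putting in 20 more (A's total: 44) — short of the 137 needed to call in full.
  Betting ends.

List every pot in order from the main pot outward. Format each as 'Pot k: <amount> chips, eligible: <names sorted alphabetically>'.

Contributions: A=44, B=161, D=8, E=161, F=24
Folded: C, D, F
Pot levels (distinct totals of non-folded players): 44, 161
Layer 1-44: A 44 + B 44 + D 8 + E 44 + F 24 = 164 chips; eligible A, B, E
Layer 45-161: 117 each from B, E = 117*2 = 234 chips; eligible B, E

Pot 1: 164 chips, eligible: A, B, E
Pot 2: 234 chips, eligible: B, E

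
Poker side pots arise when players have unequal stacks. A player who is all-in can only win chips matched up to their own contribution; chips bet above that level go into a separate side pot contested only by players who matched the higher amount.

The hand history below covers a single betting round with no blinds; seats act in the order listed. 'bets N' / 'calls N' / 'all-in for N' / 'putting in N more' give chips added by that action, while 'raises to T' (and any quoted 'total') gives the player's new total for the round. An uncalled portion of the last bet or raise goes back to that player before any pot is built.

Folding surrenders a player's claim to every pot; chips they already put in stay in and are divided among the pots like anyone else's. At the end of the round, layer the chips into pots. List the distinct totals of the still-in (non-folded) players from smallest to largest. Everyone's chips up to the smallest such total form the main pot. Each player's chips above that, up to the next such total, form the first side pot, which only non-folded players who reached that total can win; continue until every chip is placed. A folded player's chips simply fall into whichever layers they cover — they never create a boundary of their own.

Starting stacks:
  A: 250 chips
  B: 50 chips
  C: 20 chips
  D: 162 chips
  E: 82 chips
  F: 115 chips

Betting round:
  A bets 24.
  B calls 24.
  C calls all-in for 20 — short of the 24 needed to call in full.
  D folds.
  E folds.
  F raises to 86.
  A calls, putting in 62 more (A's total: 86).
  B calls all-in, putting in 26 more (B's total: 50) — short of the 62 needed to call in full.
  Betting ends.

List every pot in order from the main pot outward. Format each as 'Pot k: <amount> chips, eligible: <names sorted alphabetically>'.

Pot 1: 80 chips, eligible: A, B, C, F
Pot 2: 90 chips, eligible: A, B, F
Pot 3: 72 chips, eligible: A, F

Derivation:
Contributions: A=86, B=50, C=20, F=86
Folded: D, E
Pot levels (distinct totals of non-folded players): 20, 50, 86
Layer 1-20: 20 each from A, B, C, F = 20*4 = 80 chips; eligible A, B, C, F
Layer 21-50: 30 each from A, B, F = 30*3 = 90 chips; eligible A, B, F
Layer 51-86: 36 each from A, F = 36*2 = 72 chips; eligible A, F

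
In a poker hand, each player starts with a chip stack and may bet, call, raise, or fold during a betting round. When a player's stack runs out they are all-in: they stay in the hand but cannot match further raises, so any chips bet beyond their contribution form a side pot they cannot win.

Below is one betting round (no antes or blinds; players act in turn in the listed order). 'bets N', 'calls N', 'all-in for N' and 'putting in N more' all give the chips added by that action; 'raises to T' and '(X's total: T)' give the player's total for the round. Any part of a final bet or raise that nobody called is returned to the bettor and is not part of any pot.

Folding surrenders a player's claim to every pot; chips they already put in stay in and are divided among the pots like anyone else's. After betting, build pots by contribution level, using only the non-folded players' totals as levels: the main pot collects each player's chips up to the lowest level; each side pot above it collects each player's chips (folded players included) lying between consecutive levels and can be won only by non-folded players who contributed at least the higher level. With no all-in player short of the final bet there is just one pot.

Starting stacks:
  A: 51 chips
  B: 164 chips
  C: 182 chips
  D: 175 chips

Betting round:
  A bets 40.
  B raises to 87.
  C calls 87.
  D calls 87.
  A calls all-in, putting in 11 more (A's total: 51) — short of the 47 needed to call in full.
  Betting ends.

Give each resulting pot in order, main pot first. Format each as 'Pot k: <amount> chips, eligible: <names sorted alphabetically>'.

Contributions: A=51, B=87, C=87, D=87
Pot levels (distinct totals of non-folded players): 51, 87
Layer 1-51: 51 each from A, B, C, D = 51*4 = 204 chips; eligible A, B, C, D
Layer 52-87: 36 each from B, C, D = 36*3 = 108 chips; eligible B, C, D

Pot 1: 204 chips, eligible: A, B, C, D
Pot 2: 108 chips, eligible: B, C, D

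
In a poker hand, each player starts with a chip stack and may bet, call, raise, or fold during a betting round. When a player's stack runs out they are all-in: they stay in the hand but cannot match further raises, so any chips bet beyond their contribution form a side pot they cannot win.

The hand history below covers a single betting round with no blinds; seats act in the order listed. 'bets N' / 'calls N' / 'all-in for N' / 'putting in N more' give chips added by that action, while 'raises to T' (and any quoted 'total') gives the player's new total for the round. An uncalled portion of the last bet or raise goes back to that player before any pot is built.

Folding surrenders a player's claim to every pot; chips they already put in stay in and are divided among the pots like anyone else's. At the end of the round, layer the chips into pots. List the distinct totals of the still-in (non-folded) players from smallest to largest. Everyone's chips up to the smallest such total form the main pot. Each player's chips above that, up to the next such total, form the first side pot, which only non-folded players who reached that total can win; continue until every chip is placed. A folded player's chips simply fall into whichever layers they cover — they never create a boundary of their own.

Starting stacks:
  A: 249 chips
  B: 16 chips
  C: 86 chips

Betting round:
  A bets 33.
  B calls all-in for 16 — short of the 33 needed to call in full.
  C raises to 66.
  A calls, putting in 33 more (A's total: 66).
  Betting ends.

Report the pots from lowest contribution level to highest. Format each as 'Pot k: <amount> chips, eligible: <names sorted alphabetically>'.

Contributions: A=66, B=16, C=66
Pot levels (distinct totals of non-folded players): 16, 66
Layer 1-16: 16 each from A, B, C = 16*3 = 48 chips; eligible A, B, C
Layer 17-66: 50 each from A, C = 50*2 = 100 chips; eligible A, C

Pot 1: 48 chips, eligible: A, B, C
Pot 2: 100 chips, eligible: A, C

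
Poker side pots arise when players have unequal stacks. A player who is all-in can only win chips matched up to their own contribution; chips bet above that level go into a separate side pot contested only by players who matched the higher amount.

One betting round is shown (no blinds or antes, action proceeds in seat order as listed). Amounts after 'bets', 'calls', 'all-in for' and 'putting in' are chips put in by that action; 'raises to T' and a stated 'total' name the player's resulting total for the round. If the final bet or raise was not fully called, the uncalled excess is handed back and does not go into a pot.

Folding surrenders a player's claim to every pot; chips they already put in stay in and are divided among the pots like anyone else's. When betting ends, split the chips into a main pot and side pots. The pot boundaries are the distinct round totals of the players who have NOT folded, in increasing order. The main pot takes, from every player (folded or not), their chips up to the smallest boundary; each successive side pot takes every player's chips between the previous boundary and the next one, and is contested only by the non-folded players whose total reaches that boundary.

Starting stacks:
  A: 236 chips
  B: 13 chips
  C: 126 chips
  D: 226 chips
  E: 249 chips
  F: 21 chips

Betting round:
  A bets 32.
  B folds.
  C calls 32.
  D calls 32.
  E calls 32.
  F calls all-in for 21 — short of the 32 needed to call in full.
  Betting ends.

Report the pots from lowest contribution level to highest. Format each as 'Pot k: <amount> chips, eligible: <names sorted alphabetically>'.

Contributions: A=32, C=32, D=32, E=32, F=21
Folded: B
Pot levels (distinct totals of non-folded players): 21, 32
Layer 1-21: 21 each from A, C, D, E, F = 21*5 = 105 chips; eligible A, C, D, E, F
Layer 22-32: 11 each from A, C, D, E = 11*4 = 44 chips; eligible A, C, D, E

Pot 1: 105 chips, eligible: A, C, D, E, F
Pot 2: 44 chips, eligible: A, C, D, E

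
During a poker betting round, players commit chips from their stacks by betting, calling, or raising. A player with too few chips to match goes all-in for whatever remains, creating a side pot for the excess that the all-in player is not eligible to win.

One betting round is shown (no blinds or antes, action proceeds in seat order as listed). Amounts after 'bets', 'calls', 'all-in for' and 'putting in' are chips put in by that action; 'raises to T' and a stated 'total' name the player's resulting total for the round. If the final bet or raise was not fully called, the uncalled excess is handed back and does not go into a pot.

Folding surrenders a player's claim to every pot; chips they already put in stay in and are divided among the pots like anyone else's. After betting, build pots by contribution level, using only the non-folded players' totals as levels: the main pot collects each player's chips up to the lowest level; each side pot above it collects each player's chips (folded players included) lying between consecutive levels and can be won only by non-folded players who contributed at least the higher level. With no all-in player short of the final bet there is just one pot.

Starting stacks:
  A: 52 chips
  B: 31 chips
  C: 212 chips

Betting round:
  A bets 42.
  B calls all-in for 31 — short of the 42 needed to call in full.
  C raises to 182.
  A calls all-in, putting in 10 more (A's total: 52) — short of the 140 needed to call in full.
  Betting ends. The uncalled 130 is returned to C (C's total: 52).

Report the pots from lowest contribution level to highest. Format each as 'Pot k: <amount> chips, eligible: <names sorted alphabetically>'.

Pot 1: 93 chips, eligible: A, B, C
Pot 2: 42 chips, eligible: A, C

Derivation:
Contributions (after 130 returned to C): A=52, B=31, C=52
Pot levels (distinct totals of non-folded players): 31, 52
Layer 1-31: 31 each from A, B, C = 31*3 = 93 chips; eligible A, B, C
Layer 32-52: 21 each from A, C = 21*2 = 42 chips; eligible A, C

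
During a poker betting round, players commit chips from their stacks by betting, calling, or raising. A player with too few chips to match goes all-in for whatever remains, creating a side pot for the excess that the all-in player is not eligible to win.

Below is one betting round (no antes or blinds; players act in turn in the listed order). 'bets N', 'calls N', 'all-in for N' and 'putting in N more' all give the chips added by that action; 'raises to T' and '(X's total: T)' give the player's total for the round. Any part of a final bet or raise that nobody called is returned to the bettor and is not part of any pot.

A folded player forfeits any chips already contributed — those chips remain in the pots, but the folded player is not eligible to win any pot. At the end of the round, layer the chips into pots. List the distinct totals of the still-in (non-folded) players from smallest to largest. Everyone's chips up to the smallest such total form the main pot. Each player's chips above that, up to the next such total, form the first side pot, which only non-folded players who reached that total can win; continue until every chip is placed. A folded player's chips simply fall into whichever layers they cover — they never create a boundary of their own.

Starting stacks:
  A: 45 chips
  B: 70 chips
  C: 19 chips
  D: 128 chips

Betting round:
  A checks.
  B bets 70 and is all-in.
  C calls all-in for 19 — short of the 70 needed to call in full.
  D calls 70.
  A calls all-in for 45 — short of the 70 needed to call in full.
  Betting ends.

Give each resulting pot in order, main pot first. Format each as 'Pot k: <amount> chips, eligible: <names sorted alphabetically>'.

Contributions: A=45, B=70, C=19, D=70
Pot levels (distinct totals of non-folded players): 19, 45, 70
Layer 1-19: 19 each from A, B, C, D = 19*4 = 76 chips; eligible A, B, C, D
Layer 20-45: 26 each from A, B, D = 26*3 = 78 chips; eligible A, B, D
Layer 46-70: 25 each from B, D = 25*2 = 50 chips; eligible B, D

Pot 1: 76 chips, eligible: A, B, C, D
Pot 2: 78 chips, eligible: A, B, D
Pot 3: 50 chips, eligible: B, D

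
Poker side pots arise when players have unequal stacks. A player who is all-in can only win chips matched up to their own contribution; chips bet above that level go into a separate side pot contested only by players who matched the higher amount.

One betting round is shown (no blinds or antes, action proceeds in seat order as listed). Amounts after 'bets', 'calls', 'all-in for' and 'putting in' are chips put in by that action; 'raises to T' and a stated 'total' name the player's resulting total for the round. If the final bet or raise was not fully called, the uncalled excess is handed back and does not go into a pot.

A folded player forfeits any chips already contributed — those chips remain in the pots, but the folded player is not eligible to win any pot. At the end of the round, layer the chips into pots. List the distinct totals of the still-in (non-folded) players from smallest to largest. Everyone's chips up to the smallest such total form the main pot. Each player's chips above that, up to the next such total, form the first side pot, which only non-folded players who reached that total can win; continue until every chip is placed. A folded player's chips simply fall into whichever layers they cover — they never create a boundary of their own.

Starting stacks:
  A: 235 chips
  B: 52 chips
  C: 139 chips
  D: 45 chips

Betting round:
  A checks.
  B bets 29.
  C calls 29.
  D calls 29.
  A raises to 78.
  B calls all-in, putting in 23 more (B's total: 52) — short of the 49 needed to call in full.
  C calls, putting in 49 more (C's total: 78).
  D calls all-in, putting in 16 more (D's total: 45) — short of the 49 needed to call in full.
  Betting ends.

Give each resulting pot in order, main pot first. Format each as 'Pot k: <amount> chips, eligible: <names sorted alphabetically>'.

Contributions: A=78, B=52, C=78, D=45
Pot levels (distinct totals of non-folded players): 45, 52, 78
Layer 1-45: 45 each from A, B, C, D = 45*4 = 180 chips; eligible A, B, C, D
Layer 46-52: 7 each from A, B, C = 7*3 = 21 chips; eligible A, B, C
Layer 53-78: 26 each from A, C = 26*2 = 52 chips; eligible A, C

Pot 1: 180 chips, eligible: A, B, C, D
Pot 2: 21 chips, eligible: A, B, C
Pot 3: 52 chips, eligible: A, C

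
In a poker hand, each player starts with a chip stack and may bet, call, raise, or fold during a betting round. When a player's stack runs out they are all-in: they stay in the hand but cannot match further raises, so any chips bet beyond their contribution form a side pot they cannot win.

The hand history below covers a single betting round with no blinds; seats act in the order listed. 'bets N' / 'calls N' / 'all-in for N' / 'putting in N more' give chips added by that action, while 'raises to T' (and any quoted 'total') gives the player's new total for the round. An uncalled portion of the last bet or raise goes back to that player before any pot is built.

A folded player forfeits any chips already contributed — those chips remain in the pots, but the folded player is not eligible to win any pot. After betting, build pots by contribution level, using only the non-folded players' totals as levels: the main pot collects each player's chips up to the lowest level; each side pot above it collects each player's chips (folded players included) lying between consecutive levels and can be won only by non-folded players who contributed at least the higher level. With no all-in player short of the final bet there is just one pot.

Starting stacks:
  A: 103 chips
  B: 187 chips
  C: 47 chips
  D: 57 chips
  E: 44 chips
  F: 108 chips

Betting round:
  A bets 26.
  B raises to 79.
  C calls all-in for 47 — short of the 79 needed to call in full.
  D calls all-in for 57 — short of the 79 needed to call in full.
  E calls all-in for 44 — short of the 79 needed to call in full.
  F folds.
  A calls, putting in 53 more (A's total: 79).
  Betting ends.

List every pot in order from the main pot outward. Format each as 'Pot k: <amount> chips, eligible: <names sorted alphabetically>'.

Contributions: A=79, B=79, C=47, D=57, E=44
Folded: F
Pot levels (distinct totals of non-folded players): 44, 47, 57, 79
Layer 1-44: 44 each from A, B, C, D, E = 44*5 = 220 chips; eligible A, B, C, D, E
Layer 45-47: 3 each from A, B, C, D = 3*4 = 12 chips; eligible A, B, C, D
Layer 48-57: 10 each from A, B, D = 10*3 = 30 chips; eligible A, B, D
Layer 58-79: 22 each from A, B = 22*2 = 44 chips; eligible A, B

Pot 1: 220 chips, eligible: A, B, C, D, E
Pot 2: 12 chips, eligible: A, B, C, D
Pot 3: 30 chips, eligible: A, B, D
Pot 4: 44 chips, eligible: A, B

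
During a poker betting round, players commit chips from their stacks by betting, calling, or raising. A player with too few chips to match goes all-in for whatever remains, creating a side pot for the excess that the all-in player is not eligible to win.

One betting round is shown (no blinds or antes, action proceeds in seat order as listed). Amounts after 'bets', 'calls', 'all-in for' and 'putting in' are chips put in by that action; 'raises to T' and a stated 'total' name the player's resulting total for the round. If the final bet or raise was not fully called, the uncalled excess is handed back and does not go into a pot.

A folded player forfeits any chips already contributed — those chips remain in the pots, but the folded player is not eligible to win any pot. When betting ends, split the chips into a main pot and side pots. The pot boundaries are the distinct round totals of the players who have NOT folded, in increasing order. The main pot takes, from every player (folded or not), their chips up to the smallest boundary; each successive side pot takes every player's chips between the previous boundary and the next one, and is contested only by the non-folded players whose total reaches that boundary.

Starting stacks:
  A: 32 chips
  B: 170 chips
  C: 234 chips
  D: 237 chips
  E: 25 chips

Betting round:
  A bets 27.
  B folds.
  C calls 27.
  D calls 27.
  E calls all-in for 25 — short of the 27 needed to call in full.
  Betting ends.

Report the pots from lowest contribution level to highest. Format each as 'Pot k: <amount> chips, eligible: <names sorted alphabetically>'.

Contributions: A=27, C=27, D=27, E=25
Folded: B
Pot levels (distinct totals of non-folded players): 25, 27
Layer 1-25: 25 each from A, C, D, E = 25*4 = 100 chips; eligible A, C, D, E
Layer 26-27: 2 each from A, C, D = 2*3 = 6 chips; eligible A, C, D

Pot 1: 100 chips, eligible: A, C, D, E
Pot 2: 6 chips, eligible: A, C, D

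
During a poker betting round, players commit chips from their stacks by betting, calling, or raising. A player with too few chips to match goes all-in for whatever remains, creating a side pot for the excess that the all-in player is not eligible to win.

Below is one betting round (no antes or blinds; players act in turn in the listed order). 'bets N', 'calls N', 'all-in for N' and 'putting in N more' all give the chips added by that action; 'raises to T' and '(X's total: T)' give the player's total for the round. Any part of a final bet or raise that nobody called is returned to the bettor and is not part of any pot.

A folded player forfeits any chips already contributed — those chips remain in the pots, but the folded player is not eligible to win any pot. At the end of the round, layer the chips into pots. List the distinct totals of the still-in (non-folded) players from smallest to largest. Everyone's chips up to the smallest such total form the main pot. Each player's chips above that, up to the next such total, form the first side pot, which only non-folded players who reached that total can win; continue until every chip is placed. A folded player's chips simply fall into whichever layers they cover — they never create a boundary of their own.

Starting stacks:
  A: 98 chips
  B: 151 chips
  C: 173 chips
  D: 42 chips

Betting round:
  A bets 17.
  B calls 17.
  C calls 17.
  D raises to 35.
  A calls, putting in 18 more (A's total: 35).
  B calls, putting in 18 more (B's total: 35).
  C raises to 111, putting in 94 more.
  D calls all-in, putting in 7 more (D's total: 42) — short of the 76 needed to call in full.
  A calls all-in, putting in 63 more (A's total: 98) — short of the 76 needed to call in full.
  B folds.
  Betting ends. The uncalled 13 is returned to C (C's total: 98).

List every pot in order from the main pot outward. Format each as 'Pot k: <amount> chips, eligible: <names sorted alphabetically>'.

Contributions (after 13 returned to C): A=98, B=35, C=98, D=42
Folded: B
Pot levels (distinct totals of non-folded players): 42, 98
Layer 1-42: A 42 + B 35 + C 42 + D 42 = 161 chips; eligible A, C, D
Layer 43-98: 56 each from A, C = 56*2 = 112 chips; eligible A, C

Pot 1: 161 chips, eligible: A, C, D
Pot 2: 112 chips, eligible: A, C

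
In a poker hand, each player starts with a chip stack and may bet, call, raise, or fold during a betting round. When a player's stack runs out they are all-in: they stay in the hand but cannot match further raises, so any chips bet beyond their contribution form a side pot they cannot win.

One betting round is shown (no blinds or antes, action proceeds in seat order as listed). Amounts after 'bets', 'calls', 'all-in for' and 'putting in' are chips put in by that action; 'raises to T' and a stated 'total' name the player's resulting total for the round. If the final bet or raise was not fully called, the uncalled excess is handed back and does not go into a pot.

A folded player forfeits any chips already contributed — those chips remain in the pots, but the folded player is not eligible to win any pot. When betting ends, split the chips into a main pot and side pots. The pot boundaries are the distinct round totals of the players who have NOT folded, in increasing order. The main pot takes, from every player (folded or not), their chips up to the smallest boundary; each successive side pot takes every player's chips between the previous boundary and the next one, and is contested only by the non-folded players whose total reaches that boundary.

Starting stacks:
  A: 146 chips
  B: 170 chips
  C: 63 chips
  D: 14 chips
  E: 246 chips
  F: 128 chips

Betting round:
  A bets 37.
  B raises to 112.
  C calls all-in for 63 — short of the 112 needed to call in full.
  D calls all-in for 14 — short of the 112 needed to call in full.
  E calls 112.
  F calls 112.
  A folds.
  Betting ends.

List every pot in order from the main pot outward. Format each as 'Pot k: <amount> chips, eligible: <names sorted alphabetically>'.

Contributions: A=37, B=112, C=63, D=14, E=112, F=112
Folded: A
Pot levels (distinct totals of non-folded players): 14, 63, 112
Layer 1-14: 14 each from A, B, C, D, E, F = 14*6 = 84 chips; eligible B, C, D, E, F
Layer 15-63: A 23 + B 49 + C 49 + E 49 + F 49 = 219 chips; eligible B, C, E, F
Layer 64-112: 49 each from B, E, F = 49*3 = 147 chips; eligible B, E, F

Pot 1: 84 chips, eligible: B, C, D, E, F
Pot 2: 219 chips, eligible: B, C, E, F
Pot 3: 147 chips, eligible: B, E, F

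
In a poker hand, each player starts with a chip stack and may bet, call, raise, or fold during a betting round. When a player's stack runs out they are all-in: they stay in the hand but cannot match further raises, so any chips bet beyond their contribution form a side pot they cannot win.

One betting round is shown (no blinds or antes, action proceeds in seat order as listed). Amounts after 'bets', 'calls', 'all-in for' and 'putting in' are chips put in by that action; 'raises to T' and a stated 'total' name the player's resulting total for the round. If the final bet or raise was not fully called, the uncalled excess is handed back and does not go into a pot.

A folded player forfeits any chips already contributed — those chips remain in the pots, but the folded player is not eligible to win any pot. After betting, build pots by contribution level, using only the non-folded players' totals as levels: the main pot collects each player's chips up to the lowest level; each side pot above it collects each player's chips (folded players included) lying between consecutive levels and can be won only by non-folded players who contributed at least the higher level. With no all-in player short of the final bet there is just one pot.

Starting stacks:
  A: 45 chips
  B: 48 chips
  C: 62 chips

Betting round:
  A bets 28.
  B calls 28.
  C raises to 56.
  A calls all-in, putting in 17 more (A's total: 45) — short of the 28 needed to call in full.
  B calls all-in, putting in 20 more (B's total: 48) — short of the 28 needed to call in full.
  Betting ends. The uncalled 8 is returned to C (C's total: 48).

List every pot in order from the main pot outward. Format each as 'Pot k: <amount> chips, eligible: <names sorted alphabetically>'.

Pot 1: 135 chips, eligible: A, B, C
Pot 2: 6 chips, eligible: B, C

Derivation:
Contributions (after 8 returned to C): A=45, B=48, C=48
Pot levels (distinct totals of non-folded players): 45, 48
Layer 1-45: 45 each from A, B, C = 45*3 = 135 chips; eligible A, B, C
Layer 46-48: 3 each from B, C = 3*2 = 6 chips; eligible B, C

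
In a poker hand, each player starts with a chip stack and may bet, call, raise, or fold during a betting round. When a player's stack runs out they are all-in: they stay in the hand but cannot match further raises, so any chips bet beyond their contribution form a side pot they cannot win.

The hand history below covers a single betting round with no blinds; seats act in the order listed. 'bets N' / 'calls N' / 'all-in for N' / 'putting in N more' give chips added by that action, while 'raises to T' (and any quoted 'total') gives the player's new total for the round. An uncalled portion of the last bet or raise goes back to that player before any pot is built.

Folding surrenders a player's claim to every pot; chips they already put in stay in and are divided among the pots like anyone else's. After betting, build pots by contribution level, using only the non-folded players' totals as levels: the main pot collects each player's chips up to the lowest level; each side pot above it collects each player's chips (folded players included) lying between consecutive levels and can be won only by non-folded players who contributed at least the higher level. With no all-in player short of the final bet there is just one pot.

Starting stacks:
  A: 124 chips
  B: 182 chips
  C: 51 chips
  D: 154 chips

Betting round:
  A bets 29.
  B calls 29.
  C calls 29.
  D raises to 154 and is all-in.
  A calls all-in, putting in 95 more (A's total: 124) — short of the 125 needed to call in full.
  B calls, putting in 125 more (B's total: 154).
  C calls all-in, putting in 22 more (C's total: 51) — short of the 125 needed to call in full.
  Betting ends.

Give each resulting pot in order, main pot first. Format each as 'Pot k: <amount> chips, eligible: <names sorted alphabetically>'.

Contributions: A=124, B=154, C=51, D=154
Pot levels (distinct totals of non-folded players): 51, 124, 154
Layer 1-51: 51 each from A, B, C, D = 51*4 = 204 chips; eligible A, B, C, D
Layer 52-124: 73 each from A, B, D = 73*3 = 219 chips; eligible A, B, D
Layer 125-154: 30 each from B, D = 30*2 = 60 chips; eligible B, D

Pot 1: 204 chips, eligible: A, B, C, D
Pot 2: 219 chips, eligible: A, B, D
Pot 3: 60 chips, eligible: B, D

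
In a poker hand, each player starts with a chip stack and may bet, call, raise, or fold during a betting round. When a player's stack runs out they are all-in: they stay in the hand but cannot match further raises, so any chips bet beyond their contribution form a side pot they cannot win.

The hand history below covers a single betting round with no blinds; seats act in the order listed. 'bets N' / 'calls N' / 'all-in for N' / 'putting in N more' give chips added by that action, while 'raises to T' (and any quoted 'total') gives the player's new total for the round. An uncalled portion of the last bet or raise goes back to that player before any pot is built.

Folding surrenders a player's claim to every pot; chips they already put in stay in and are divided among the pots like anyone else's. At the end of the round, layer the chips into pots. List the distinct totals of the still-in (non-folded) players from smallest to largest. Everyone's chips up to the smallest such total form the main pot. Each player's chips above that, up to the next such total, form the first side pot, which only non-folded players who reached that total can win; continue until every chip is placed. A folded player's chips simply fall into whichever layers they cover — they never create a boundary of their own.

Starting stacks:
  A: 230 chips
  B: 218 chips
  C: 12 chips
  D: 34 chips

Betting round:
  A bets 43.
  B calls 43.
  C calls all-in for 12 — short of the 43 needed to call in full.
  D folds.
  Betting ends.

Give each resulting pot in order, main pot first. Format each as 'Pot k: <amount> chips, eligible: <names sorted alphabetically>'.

Pot 1: 36 chips, eligible: A, B, C
Pot 2: 62 chips, eligible: A, B

Derivation:
Contributions: A=43, B=43, C=12
Folded: D
Pot levels (distinct totals of non-folded players): 12, 43
Layer 1-12: 12 each from A, B, C = 12*3 = 36 chips; eligible A, B, C
Layer 13-43: 31 each from A, B = 31*2 = 62 chips; eligible A, B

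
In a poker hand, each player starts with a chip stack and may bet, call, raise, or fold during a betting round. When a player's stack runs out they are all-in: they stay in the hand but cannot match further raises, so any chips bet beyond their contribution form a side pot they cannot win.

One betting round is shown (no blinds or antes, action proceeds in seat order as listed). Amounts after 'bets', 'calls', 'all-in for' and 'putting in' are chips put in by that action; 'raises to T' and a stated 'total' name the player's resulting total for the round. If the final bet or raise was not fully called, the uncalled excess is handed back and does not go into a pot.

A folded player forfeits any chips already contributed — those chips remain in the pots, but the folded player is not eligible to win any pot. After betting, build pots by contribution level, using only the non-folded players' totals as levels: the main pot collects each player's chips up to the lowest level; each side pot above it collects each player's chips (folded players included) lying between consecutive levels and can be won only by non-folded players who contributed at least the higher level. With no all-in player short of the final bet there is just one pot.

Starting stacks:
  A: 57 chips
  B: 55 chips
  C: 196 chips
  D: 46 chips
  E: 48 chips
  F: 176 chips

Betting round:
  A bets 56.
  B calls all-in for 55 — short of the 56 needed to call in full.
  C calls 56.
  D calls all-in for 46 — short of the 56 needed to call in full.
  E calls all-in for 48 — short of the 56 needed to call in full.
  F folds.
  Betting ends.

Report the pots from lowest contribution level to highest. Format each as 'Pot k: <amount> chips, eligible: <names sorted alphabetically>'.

Contributions: A=56, B=55, C=56, D=46, E=48
Folded: F
Pot levels (distinct totals of non-folded players): 46, 48, 55, 56
Layer 1-46: 46 each from A, B, C, D, E = 46*5 = 230 chips; eligible A, B, C, D, E
Layer 47-48: 2 each from A, B, C, E = 2*4 = 8 chips; eligible A, B, C, E
Layer 49-55: 7 each from A, B, C = 7*3 = 21 chips; eligible A, B, C
Layer 56-56: 1 each from A, C = 1*2 = 2 chips; eligible A, C

Pot 1: 230 chips, eligible: A, B, C, D, E
Pot 2: 8 chips, eligible: A, B, C, E
Pot 3: 21 chips, eligible: A, B, C
Pot 4: 2 chips, eligible: A, C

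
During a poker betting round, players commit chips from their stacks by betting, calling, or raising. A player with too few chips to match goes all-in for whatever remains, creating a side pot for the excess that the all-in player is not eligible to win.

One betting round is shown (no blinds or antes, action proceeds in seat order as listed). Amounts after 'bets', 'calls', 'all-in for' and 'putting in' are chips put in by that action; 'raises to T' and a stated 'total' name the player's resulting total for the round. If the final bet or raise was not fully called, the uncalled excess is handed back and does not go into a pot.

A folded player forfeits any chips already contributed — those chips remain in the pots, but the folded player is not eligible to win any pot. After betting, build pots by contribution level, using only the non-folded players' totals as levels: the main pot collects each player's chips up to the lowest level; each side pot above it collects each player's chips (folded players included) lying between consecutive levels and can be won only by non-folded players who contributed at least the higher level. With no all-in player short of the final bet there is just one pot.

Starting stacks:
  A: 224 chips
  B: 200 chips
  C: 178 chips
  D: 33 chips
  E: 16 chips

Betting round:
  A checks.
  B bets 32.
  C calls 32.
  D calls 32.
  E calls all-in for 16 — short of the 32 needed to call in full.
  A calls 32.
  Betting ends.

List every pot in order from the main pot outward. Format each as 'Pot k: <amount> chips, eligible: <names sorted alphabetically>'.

Contributions: A=32, B=32, C=32, D=32, E=16
Pot levels (distinct totals of non-folded players): 16, 32
Layer 1-16: 16 each from A, B, C, D, E = 16*5 = 80 chips; eligible A, B, C, D, E
Layer 17-32: 16 each from A, B, C, D = 16*4 = 64 chips; eligible A, B, C, D

Pot 1: 80 chips, eligible: A, B, C, D, E
Pot 2: 64 chips, eligible: A, B, C, D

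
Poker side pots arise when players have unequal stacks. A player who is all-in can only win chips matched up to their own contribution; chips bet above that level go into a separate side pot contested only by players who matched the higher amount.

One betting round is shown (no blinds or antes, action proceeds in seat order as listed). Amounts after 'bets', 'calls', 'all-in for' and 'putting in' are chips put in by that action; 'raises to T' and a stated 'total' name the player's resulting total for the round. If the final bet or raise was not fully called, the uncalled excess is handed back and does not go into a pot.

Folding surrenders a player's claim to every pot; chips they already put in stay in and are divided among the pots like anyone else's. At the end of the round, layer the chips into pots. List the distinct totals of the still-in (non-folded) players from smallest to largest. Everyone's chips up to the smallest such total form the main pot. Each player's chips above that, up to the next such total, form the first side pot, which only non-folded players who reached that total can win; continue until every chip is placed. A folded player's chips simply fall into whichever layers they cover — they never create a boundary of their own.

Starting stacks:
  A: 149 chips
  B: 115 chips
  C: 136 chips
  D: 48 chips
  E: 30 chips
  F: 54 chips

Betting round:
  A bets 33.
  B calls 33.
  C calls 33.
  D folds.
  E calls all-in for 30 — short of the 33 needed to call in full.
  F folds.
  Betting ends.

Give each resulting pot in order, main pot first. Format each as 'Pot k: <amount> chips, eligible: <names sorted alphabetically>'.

Contributions: A=33, B=33, C=33, E=30
Folded: D, F
Pot levels (distinct totals of non-folded players): 30, 33
Layer 1-30: 30 each from A, B, C, E = 30*4 = 120 chips; eligible A, B, C, E
Layer 31-33: 3 each from A, B, C = 3*3 = 9 chips; eligible A, B, C

Pot 1: 120 chips, eligible: A, B, C, E
Pot 2: 9 chips, eligible: A, B, C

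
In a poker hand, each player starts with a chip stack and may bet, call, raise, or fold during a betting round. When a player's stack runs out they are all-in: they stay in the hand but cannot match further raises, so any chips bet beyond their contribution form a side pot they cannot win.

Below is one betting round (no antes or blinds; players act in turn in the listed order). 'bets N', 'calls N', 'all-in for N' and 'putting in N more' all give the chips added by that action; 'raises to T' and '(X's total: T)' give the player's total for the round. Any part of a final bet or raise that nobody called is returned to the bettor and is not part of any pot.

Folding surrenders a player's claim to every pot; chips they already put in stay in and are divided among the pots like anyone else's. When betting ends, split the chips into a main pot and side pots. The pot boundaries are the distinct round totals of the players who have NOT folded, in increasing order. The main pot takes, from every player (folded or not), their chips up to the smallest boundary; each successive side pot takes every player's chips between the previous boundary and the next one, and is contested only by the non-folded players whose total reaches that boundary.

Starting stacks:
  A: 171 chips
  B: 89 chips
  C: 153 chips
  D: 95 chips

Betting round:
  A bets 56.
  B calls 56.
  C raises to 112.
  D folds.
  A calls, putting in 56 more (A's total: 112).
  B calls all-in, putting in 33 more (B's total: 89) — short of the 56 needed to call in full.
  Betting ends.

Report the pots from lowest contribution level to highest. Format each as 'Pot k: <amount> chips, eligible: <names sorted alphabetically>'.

Contributions: A=112, B=89, C=112
Folded: D
Pot levels (distinct totals of non-folded players): 89, 112
Layer 1-89: 89 each from A, B, C = 89*3 = 267 chips; eligible A, B, C
Layer 90-112: 23 each from A, C = 23*2 = 46 chips; eligible A, C

Pot 1: 267 chips, eligible: A, B, C
Pot 2: 46 chips, eligible: A, C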